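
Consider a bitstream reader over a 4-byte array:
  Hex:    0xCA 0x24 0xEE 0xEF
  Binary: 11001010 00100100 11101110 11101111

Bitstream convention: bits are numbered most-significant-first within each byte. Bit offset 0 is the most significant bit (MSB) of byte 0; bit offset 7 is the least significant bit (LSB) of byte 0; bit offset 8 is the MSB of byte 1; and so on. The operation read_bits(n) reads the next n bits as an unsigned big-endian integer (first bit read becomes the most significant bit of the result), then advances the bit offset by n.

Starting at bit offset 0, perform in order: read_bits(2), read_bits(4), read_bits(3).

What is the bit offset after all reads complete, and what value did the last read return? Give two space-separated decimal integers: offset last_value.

Read 1: bits[0:2] width=2 -> value=3 (bin 11); offset now 2 = byte 0 bit 2; 30 bits remain
Read 2: bits[2:6] width=4 -> value=2 (bin 0010); offset now 6 = byte 0 bit 6; 26 bits remain
Read 3: bits[6:9] width=3 -> value=4 (bin 100); offset now 9 = byte 1 bit 1; 23 bits remain

Answer: 9 4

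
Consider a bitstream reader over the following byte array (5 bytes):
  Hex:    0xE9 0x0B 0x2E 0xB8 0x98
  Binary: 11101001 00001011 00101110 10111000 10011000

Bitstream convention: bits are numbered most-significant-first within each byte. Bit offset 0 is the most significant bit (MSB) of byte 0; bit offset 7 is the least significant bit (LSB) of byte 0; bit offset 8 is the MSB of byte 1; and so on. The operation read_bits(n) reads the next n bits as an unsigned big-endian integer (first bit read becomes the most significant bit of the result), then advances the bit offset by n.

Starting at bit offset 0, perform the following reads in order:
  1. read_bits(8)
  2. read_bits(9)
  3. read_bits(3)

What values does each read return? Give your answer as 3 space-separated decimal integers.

Read 1: bits[0:8] width=8 -> value=233 (bin 11101001); offset now 8 = byte 1 bit 0; 32 bits remain
Read 2: bits[8:17] width=9 -> value=22 (bin 000010110); offset now 17 = byte 2 bit 1; 23 bits remain
Read 3: bits[17:20] width=3 -> value=2 (bin 010); offset now 20 = byte 2 bit 4; 20 bits remain

Answer: 233 22 2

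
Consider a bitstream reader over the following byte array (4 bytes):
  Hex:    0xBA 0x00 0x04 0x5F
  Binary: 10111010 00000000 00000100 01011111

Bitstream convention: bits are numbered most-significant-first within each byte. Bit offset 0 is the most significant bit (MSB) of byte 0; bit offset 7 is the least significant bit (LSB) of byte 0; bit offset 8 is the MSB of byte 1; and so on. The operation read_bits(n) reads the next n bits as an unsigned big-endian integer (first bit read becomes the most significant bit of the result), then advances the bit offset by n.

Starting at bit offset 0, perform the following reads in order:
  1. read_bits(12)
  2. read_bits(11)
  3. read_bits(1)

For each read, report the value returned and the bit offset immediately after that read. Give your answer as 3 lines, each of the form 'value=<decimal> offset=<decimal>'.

Read 1: bits[0:12] width=12 -> value=2976 (bin 101110100000); offset now 12 = byte 1 bit 4; 20 bits remain
Read 2: bits[12:23] width=11 -> value=2 (bin 00000000010); offset now 23 = byte 2 bit 7; 9 bits remain
Read 3: bits[23:24] width=1 -> value=0 (bin 0); offset now 24 = byte 3 bit 0; 8 bits remain

Answer: value=2976 offset=12
value=2 offset=23
value=0 offset=24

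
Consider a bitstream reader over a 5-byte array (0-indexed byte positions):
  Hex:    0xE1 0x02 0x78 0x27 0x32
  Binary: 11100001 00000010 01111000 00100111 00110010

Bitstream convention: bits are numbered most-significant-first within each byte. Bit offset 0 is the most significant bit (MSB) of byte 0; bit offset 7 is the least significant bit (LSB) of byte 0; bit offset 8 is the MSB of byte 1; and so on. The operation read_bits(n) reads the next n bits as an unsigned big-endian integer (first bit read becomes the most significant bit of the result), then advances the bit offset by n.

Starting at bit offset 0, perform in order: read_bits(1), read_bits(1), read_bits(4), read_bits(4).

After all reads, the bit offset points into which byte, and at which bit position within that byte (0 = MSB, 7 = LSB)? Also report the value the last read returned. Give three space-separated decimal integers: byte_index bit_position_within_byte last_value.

Read 1: bits[0:1] width=1 -> value=1 (bin 1); offset now 1 = byte 0 bit 1; 39 bits remain
Read 2: bits[1:2] width=1 -> value=1 (bin 1); offset now 2 = byte 0 bit 2; 38 bits remain
Read 3: bits[2:6] width=4 -> value=8 (bin 1000); offset now 6 = byte 0 bit 6; 34 bits remain
Read 4: bits[6:10] width=4 -> value=4 (bin 0100); offset now 10 = byte 1 bit 2; 30 bits remain

Answer: 1 2 4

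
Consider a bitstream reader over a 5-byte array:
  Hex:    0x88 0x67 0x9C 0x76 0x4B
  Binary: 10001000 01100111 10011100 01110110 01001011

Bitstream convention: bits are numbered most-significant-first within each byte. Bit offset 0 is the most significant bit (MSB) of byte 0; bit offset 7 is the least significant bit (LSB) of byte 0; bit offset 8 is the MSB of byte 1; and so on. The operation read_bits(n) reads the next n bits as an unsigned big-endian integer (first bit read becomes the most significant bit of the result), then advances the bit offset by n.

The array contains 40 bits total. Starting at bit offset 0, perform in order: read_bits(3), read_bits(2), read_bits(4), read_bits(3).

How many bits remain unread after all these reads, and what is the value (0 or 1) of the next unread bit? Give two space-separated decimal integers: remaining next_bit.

Answer: 28 0

Derivation:
Read 1: bits[0:3] width=3 -> value=4 (bin 100); offset now 3 = byte 0 bit 3; 37 bits remain
Read 2: bits[3:5] width=2 -> value=1 (bin 01); offset now 5 = byte 0 bit 5; 35 bits remain
Read 3: bits[5:9] width=4 -> value=0 (bin 0000); offset now 9 = byte 1 bit 1; 31 bits remain
Read 4: bits[9:12] width=3 -> value=6 (bin 110); offset now 12 = byte 1 bit 4; 28 bits remain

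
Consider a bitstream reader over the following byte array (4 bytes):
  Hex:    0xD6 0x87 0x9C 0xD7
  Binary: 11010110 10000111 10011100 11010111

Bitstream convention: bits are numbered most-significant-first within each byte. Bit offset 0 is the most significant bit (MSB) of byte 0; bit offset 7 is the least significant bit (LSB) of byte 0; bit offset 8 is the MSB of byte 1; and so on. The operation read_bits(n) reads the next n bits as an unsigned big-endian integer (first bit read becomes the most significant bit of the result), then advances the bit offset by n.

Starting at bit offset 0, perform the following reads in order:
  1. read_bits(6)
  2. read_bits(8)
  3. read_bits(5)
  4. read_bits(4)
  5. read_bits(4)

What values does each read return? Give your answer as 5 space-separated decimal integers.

Read 1: bits[0:6] width=6 -> value=53 (bin 110101); offset now 6 = byte 0 bit 6; 26 bits remain
Read 2: bits[6:14] width=8 -> value=161 (bin 10100001); offset now 14 = byte 1 bit 6; 18 bits remain
Read 3: bits[14:19] width=5 -> value=28 (bin 11100); offset now 19 = byte 2 bit 3; 13 bits remain
Read 4: bits[19:23] width=4 -> value=14 (bin 1110); offset now 23 = byte 2 bit 7; 9 bits remain
Read 5: bits[23:27] width=4 -> value=6 (bin 0110); offset now 27 = byte 3 bit 3; 5 bits remain

Answer: 53 161 28 14 6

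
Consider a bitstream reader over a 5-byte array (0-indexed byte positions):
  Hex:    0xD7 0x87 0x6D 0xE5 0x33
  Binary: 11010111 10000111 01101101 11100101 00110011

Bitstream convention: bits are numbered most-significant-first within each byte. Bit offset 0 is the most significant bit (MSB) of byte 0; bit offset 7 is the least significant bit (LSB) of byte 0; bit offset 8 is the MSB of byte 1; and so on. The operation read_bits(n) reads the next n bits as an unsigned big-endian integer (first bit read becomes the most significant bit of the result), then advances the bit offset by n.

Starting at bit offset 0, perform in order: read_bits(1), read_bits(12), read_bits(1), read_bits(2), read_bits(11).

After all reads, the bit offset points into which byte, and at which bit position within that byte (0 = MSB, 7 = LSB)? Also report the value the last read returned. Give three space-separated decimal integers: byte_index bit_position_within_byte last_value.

Answer: 3 3 879

Derivation:
Read 1: bits[0:1] width=1 -> value=1 (bin 1); offset now 1 = byte 0 bit 1; 39 bits remain
Read 2: bits[1:13] width=12 -> value=2800 (bin 101011110000); offset now 13 = byte 1 bit 5; 27 bits remain
Read 3: bits[13:14] width=1 -> value=1 (bin 1); offset now 14 = byte 1 bit 6; 26 bits remain
Read 4: bits[14:16] width=2 -> value=3 (bin 11); offset now 16 = byte 2 bit 0; 24 bits remain
Read 5: bits[16:27] width=11 -> value=879 (bin 01101101111); offset now 27 = byte 3 bit 3; 13 bits remain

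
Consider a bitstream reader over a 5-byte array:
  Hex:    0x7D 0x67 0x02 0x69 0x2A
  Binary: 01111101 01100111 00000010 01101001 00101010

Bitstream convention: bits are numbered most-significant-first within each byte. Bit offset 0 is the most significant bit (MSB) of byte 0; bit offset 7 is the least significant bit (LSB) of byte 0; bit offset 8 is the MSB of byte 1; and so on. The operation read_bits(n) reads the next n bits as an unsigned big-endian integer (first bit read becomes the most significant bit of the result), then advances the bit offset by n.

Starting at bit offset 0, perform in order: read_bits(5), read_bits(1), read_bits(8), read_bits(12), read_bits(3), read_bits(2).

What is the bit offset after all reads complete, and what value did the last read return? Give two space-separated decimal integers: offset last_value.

Answer: 31 0

Derivation:
Read 1: bits[0:5] width=5 -> value=15 (bin 01111); offset now 5 = byte 0 bit 5; 35 bits remain
Read 2: bits[5:6] width=1 -> value=1 (bin 1); offset now 6 = byte 0 bit 6; 34 bits remain
Read 3: bits[6:14] width=8 -> value=89 (bin 01011001); offset now 14 = byte 1 bit 6; 26 bits remain
Read 4: bits[14:26] width=12 -> value=3081 (bin 110000001001); offset now 26 = byte 3 bit 2; 14 bits remain
Read 5: bits[26:29] width=3 -> value=5 (bin 101); offset now 29 = byte 3 bit 5; 11 bits remain
Read 6: bits[29:31] width=2 -> value=0 (bin 00); offset now 31 = byte 3 bit 7; 9 bits remain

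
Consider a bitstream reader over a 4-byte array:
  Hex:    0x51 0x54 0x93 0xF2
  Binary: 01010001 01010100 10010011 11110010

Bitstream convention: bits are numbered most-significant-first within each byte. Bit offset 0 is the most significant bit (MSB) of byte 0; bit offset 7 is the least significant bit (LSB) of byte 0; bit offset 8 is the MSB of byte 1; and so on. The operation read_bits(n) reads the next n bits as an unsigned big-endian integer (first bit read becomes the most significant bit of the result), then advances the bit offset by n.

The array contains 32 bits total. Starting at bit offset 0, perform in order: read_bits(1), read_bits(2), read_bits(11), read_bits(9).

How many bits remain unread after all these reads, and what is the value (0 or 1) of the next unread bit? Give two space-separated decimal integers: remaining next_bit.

Read 1: bits[0:1] width=1 -> value=0 (bin 0); offset now 1 = byte 0 bit 1; 31 bits remain
Read 2: bits[1:3] width=2 -> value=2 (bin 10); offset now 3 = byte 0 bit 3; 29 bits remain
Read 3: bits[3:14] width=11 -> value=1109 (bin 10001010101); offset now 14 = byte 1 bit 6; 18 bits remain
Read 4: bits[14:23] width=9 -> value=73 (bin 001001001); offset now 23 = byte 2 bit 7; 9 bits remain

Answer: 9 1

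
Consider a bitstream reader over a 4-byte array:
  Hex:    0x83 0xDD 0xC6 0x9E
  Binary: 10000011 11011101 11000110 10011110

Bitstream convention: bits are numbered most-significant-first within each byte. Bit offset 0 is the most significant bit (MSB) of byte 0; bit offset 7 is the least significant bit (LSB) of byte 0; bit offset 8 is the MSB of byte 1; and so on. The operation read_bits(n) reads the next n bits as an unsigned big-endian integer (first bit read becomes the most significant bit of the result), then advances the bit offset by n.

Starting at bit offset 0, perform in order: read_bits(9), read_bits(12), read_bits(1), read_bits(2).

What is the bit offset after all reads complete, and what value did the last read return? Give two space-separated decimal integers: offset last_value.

Answer: 24 2

Derivation:
Read 1: bits[0:9] width=9 -> value=263 (bin 100000111); offset now 9 = byte 1 bit 1; 23 bits remain
Read 2: bits[9:21] width=12 -> value=3000 (bin 101110111000); offset now 21 = byte 2 bit 5; 11 bits remain
Read 3: bits[21:22] width=1 -> value=1 (bin 1); offset now 22 = byte 2 bit 6; 10 bits remain
Read 4: bits[22:24] width=2 -> value=2 (bin 10); offset now 24 = byte 3 bit 0; 8 bits remain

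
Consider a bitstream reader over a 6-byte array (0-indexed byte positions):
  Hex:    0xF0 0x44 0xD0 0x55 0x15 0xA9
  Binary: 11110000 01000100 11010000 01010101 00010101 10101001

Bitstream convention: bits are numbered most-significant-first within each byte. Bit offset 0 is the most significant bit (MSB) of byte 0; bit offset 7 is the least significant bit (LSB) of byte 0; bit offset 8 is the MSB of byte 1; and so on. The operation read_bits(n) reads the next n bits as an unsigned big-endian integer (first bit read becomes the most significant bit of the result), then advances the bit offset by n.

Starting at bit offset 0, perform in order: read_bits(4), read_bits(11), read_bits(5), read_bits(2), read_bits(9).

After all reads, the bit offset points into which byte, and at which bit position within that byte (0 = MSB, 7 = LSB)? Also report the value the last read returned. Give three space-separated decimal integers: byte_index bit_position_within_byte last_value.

Read 1: bits[0:4] width=4 -> value=15 (bin 1111); offset now 4 = byte 0 bit 4; 44 bits remain
Read 2: bits[4:15] width=11 -> value=34 (bin 00000100010); offset now 15 = byte 1 bit 7; 33 bits remain
Read 3: bits[15:20] width=5 -> value=13 (bin 01101); offset now 20 = byte 2 bit 4; 28 bits remain
Read 4: bits[20:22] width=2 -> value=0 (bin 00); offset now 22 = byte 2 bit 6; 26 bits remain
Read 5: bits[22:31] width=9 -> value=42 (bin 000101010); offset now 31 = byte 3 bit 7; 17 bits remain

Answer: 3 7 42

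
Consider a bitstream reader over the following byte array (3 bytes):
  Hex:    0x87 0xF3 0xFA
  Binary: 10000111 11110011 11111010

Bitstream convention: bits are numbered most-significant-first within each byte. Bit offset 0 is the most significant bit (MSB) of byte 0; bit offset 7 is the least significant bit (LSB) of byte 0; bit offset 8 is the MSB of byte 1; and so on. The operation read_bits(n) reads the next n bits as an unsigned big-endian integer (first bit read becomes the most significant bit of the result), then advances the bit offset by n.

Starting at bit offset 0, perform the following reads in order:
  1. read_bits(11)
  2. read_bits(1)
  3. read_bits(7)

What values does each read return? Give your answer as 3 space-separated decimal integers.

Read 1: bits[0:11] width=11 -> value=1087 (bin 10000111111); offset now 11 = byte 1 bit 3; 13 bits remain
Read 2: bits[11:12] width=1 -> value=1 (bin 1); offset now 12 = byte 1 bit 4; 12 bits remain
Read 3: bits[12:19] width=7 -> value=31 (bin 0011111); offset now 19 = byte 2 bit 3; 5 bits remain

Answer: 1087 1 31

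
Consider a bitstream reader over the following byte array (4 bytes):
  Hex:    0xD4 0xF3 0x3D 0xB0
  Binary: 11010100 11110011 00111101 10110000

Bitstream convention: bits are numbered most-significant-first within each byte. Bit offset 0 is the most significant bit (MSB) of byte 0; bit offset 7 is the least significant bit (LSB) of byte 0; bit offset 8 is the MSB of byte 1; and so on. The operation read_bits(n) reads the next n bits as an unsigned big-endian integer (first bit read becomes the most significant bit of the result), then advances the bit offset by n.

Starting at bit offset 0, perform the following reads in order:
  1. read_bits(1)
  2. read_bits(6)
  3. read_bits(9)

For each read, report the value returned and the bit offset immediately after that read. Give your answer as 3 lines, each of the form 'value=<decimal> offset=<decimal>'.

Answer: value=1 offset=1
value=42 offset=7
value=243 offset=16

Derivation:
Read 1: bits[0:1] width=1 -> value=1 (bin 1); offset now 1 = byte 0 bit 1; 31 bits remain
Read 2: bits[1:7] width=6 -> value=42 (bin 101010); offset now 7 = byte 0 bit 7; 25 bits remain
Read 3: bits[7:16] width=9 -> value=243 (bin 011110011); offset now 16 = byte 2 bit 0; 16 bits remain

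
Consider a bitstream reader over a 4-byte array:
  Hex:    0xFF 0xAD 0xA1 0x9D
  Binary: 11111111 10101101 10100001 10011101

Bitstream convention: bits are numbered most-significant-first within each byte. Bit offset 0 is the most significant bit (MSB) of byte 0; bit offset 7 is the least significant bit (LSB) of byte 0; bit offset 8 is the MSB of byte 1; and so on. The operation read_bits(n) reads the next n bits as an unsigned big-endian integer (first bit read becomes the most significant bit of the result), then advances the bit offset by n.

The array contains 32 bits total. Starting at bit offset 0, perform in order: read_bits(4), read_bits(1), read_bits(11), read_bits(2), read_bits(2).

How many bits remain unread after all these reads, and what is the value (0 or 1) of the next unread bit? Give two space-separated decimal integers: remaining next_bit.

Read 1: bits[0:4] width=4 -> value=15 (bin 1111); offset now 4 = byte 0 bit 4; 28 bits remain
Read 2: bits[4:5] width=1 -> value=1 (bin 1); offset now 5 = byte 0 bit 5; 27 bits remain
Read 3: bits[5:16] width=11 -> value=1965 (bin 11110101101); offset now 16 = byte 2 bit 0; 16 bits remain
Read 4: bits[16:18] width=2 -> value=2 (bin 10); offset now 18 = byte 2 bit 2; 14 bits remain
Read 5: bits[18:20] width=2 -> value=2 (bin 10); offset now 20 = byte 2 bit 4; 12 bits remain

Answer: 12 0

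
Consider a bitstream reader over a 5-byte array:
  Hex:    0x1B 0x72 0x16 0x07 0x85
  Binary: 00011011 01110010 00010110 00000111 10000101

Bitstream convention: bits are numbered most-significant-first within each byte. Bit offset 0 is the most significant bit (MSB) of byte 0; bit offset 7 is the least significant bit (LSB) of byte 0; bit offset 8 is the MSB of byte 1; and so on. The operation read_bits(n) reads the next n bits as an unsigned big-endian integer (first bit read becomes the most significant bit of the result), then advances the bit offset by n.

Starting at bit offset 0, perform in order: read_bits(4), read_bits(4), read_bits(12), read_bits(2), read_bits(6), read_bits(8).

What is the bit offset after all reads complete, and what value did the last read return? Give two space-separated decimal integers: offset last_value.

Read 1: bits[0:4] width=4 -> value=1 (bin 0001); offset now 4 = byte 0 bit 4; 36 bits remain
Read 2: bits[4:8] width=4 -> value=11 (bin 1011); offset now 8 = byte 1 bit 0; 32 bits remain
Read 3: bits[8:20] width=12 -> value=1825 (bin 011100100001); offset now 20 = byte 2 bit 4; 20 bits remain
Read 4: bits[20:22] width=2 -> value=1 (bin 01); offset now 22 = byte 2 bit 6; 18 bits remain
Read 5: bits[22:28] width=6 -> value=32 (bin 100000); offset now 28 = byte 3 bit 4; 12 bits remain
Read 6: bits[28:36] width=8 -> value=120 (bin 01111000); offset now 36 = byte 4 bit 4; 4 bits remain

Answer: 36 120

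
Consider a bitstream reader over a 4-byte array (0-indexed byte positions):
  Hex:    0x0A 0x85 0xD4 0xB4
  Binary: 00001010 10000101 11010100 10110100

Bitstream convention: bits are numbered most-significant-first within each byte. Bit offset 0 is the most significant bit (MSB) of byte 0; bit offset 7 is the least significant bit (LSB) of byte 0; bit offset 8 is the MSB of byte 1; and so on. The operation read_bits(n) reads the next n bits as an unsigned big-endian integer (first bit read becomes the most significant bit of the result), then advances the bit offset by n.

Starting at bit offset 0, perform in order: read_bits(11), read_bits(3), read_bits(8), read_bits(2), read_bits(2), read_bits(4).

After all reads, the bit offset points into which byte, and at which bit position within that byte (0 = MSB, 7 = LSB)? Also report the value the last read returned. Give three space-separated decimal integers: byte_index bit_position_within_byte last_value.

Answer: 3 6 13

Derivation:
Read 1: bits[0:11] width=11 -> value=84 (bin 00001010100); offset now 11 = byte 1 bit 3; 21 bits remain
Read 2: bits[11:14] width=3 -> value=1 (bin 001); offset now 14 = byte 1 bit 6; 18 bits remain
Read 3: bits[14:22] width=8 -> value=117 (bin 01110101); offset now 22 = byte 2 bit 6; 10 bits remain
Read 4: bits[22:24] width=2 -> value=0 (bin 00); offset now 24 = byte 3 bit 0; 8 bits remain
Read 5: bits[24:26] width=2 -> value=2 (bin 10); offset now 26 = byte 3 bit 2; 6 bits remain
Read 6: bits[26:30] width=4 -> value=13 (bin 1101); offset now 30 = byte 3 bit 6; 2 bits remain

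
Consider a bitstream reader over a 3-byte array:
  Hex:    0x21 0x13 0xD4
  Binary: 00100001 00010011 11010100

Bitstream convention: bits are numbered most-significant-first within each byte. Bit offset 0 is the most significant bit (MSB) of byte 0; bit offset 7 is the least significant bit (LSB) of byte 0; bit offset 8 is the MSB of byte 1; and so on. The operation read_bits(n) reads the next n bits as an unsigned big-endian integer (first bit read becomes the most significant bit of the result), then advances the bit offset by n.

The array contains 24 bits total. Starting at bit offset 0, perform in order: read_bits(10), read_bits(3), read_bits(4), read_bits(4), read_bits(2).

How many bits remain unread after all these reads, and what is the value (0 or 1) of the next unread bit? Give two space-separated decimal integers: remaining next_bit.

Read 1: bits[0:10] width=10 -> value=132 (bin 0010000100); offset now 10 = byte 1 bit 2; 14 bits remain
Read 2: bits[10:13] width=3 -> value=2 (bin 010); offset now 13 = byte 1 bit 5; 11 bits remain
Read 3: bits[13:17] width=4 -> value=7 (bin 0111); offset now 17 = byte 2 bit 1; 7 bits remain
Read 4: bits[17:21] width=4 -> value=10 (bin 1010); offset now 21 = byte 2 bit 5; 3 bits remain
Read 5: bits[21:23] width=2 -> value=2 (bin 10); offset now 23 = byte 2 bit 7; 1 bits remain

Answer: 1 0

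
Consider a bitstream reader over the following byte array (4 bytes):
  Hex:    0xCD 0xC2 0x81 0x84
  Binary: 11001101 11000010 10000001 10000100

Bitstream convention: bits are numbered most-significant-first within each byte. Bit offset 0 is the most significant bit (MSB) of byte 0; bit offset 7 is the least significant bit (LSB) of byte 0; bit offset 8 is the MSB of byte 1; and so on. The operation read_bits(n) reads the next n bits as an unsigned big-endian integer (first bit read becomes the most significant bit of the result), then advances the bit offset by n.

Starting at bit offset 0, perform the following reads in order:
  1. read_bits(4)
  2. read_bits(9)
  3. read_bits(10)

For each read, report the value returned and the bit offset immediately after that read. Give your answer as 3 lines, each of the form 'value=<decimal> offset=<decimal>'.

Read 1: bits[0:4] width=4 -> value=12 (bin 1100); offset now 4 = byte 0 bit 4; 28 bits remain
Read 2: bits[4:13] width=9 -> value=440 (bin 110111000); offset now 13 = byte 1 bit 5; 19 bits remain
Read 3: bits[13:23] width=10 -> value=320 (bin 0101000000); offset now 23 = byte 2 bit 7; 9 bits remain

Answer: value=12 offset=4
value=440 offset=13
value=320 offset=23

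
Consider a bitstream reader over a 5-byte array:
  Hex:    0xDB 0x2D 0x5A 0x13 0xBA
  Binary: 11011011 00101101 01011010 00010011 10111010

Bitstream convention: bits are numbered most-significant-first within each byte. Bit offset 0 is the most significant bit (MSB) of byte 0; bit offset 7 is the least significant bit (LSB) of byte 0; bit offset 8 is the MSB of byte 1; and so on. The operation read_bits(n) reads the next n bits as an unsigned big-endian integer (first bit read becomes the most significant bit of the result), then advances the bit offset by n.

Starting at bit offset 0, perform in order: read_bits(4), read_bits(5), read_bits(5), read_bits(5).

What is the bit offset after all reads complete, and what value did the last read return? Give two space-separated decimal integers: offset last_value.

Read 1: bits[0:4] width=4 -> value=13 (bin 1101); offset now 4 = byte 0 bit 4; 36 bits remain
Read 2: bits[4:9] width=5 -> value=22 (bin 10110); offset now 9 = byte 1 bit 1; 31 bits remain
Read 3: bits[9:14] width=5 -> value=11 (bin 01011); offset now 14 = byte 1 bit 6; 26 bits remain
Read 4: bits[14:19] width=5 -> value=10 (bin 01010); offset now 19 = byte 2 bit 3; 21 bits remain

Answer: 19 10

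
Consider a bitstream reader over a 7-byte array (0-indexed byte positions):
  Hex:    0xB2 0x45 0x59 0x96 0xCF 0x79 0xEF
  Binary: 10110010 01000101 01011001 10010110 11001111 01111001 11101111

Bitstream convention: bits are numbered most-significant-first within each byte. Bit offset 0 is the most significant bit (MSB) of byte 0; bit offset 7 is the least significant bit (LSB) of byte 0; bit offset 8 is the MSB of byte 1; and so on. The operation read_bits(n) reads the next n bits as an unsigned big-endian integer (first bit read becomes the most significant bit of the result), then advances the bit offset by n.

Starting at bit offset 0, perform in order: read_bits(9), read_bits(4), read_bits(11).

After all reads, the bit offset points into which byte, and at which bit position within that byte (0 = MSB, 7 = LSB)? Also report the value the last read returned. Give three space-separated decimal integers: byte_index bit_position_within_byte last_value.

Read 1: bits[0:9] width=9 -> value=356 (bin 101100100); offset now 9 = byte 1 bit 1; 47 bits remain
Read 2: bits[9:13] width=4 -> value=8 (bin 1000); offset now 13 = byte 1 bit 5; 43 bits remain
Read 3: bits[13:24] width=11 -> value=1369 (bin 10101011001); offset now 24 = byte 3 bit 0; 32 bits remain

Answer: 3 0 1369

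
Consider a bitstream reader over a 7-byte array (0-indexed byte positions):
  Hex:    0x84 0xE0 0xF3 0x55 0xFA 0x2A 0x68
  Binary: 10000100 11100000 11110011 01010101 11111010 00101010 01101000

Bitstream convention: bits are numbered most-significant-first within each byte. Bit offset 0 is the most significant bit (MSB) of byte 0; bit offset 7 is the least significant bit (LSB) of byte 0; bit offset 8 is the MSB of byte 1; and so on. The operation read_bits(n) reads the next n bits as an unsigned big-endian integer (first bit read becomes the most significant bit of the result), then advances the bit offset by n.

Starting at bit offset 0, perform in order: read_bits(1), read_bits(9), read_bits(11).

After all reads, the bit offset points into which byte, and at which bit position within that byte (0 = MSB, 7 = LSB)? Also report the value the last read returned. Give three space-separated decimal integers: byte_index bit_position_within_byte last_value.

Read 1: bits[0:1] width=1 -> value=1 (bin 1); offset now 1 = byte 0 bit 1; 55 bits remain
Read 2: bits[1:10] width=9 -> value=19 (bin 000010011); offset now 10 = byte 1 bit 2; 46 bits remain
Read 3: bits[10:21] width=11 -> value=1054 (bin 10000011110); offset now 21 = byte 2 bit 5; 35 bits remain

Answer: 2 5 1054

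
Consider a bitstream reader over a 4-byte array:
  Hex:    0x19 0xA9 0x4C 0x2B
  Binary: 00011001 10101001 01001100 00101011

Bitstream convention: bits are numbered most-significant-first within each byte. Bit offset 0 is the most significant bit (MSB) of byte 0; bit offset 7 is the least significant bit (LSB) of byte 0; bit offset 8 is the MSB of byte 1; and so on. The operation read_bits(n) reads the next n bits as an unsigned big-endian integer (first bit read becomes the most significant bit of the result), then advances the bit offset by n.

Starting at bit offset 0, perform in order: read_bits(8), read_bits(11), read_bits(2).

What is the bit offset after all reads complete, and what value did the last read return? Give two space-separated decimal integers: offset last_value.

Read 1: bits[0:8] width=8 -> value=25 (bin 00011001); offset now 8 = byte 1 bit 0; 24 bits remain
Read 2: bits[8:19] width=11 -> value=1354 (bin 10101001010); offset now 19 = byte 2 bit 3; 13 bits remain
Read 3: bits[19:21] width=2 -> value=1 (bin 01); offset now 21 = byte 2 bit 5; 11 bits remain

Answer: 21 1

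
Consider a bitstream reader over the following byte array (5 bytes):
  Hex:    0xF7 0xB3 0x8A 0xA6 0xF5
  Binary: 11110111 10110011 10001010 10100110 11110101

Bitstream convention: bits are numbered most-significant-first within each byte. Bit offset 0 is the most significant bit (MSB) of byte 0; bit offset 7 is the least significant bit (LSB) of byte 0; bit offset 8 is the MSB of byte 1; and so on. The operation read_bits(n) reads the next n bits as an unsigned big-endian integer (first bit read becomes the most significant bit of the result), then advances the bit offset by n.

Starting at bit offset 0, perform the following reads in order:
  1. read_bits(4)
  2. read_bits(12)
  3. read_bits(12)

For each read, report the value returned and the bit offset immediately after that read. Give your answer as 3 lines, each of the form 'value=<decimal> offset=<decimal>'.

Read 1: bits[0:4] width=4 -> value=15 (bin 1111); offset now 4 = byte 0 bit 4; 36 bits remain
Read 2: bits[4:16] width=12 -> value=1971 (bin 011110110011); offset now 16 = byte 2 bit 0; 24 bits remain
Read 3: bits[16:28] width=12 -> value=2218 (bin 100010101010); offset now 28 = byte 3 bit 4; 12 bits remain

Answer: value=15 offset=4
value=1971 offset=16
value=2218 offset=28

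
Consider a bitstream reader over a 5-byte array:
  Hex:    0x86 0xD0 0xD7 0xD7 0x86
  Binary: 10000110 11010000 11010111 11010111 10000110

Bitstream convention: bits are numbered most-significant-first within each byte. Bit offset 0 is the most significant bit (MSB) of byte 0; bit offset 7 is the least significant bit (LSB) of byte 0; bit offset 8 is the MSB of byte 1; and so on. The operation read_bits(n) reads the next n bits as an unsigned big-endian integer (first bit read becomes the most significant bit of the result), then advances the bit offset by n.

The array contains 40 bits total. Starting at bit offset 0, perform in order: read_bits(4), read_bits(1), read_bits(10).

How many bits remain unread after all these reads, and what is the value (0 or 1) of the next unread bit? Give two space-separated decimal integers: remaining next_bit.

Read 1: bits[0:4] width=4 -> value=8 (bin 1000); offset now 4 = byte 0 bit 4; 36 bits remain
Read 2: bits[4:5] width=1 -> value=0 (bin 0); offset now 5 = byte 0 bit 5; 35 bits remain
Read 3: bits[5:15] width=10 -> value=872 (bin 1101101000); offset now 15 = byte 1 bit 7; 25 bits remain

Answer: 25 0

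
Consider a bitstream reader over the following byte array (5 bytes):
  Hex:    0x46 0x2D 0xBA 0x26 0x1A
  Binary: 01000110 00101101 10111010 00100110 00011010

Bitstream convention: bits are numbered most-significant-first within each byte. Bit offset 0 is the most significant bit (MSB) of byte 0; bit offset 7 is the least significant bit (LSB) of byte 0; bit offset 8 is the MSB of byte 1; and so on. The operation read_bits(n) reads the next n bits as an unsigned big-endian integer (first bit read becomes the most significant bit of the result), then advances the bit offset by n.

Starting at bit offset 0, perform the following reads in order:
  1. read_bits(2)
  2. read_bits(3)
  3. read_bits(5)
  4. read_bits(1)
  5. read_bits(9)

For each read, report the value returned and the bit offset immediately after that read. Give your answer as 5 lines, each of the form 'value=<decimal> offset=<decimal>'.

Answer: value=1 offset=2
value=0 offset=5
value=24 offset=10
value=1 offset=11
value=219 offset=20

Derivation:
Read 1: bits[0:2] width=2 -> value=1 (bin 01); offset now 2 = byte 0 bit 2; 38 bits remain
Read 2: bits[2:5] width=3 -> value=0 (bin 000); offset now 5 = byte 0 bit 5; 35 bits remain
Read 3: bits[5:10] width=5 -> value=24 (bin 11000); offset now 10 = byte 1 bit 2; 30 bits remain
Read 4: bits[10:11] width=1 -> value=1 (bin 1); offset now 11 = byte 1 bit 3; 29 bits remain
Read 5: bits[11:20] width=9 -> value=219 (bin 011011011); offset now 20 = byte 2 bit 4; 20 bits remain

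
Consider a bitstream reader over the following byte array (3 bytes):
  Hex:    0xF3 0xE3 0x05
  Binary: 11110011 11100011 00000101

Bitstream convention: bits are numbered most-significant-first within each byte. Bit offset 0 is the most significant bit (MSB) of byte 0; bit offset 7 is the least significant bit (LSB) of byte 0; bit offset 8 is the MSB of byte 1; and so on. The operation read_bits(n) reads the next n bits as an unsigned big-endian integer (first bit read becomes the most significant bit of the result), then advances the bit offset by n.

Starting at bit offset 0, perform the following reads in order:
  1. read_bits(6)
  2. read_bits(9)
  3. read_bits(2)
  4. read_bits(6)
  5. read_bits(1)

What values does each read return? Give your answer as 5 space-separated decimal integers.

Read 1: bits[0:6] width=6 -> value=60 (bin 111100); offset now 6 = byte 0 bit 6; 18 bits remain
Read 2: bits[6:15] width=9 -> value=497 (bin 111110001); offset now 15 = byte 1 bit 7; 9 bits remain
Read 3: bits[15:17] width=2 -> value=2 (bin 10); offset now 17 = byte 2 bit 1; 7 bits remain
Read 4: bits[17:23] width=6 -> value=2 (bin 000010); offset now 23 = byte 2 bit 7; 1 bits remain
Read 5: bits[23:24] width=1 -> value=1 (bin 1); offset now 24 = byte 3 bit 0; 0 bits remain

Answer: 60 497 2 2 1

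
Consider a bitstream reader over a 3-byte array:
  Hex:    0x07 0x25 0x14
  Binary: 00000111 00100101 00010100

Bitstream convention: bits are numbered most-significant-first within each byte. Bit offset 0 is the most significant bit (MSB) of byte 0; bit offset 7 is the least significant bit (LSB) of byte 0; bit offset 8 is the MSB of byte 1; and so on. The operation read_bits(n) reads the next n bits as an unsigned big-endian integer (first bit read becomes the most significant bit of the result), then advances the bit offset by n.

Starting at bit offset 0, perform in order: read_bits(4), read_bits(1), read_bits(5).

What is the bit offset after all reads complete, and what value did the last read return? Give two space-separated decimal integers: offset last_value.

Read 1: bits[0:4] width=4 -> value=0 (bin 0000); offset now 4 = byte 0 bit 4; 20 bits remain
Read 2: bits[4:5] width=1 -> value=0 (bin 0); offset now 5 = byte 0 bit 5; 19 bits remain
Read 3: bits[5:10] width=5 -> value=28 (bin 11100); offset now 10 = byte 1 bit 2; 14 bits remain

Answer: 10 28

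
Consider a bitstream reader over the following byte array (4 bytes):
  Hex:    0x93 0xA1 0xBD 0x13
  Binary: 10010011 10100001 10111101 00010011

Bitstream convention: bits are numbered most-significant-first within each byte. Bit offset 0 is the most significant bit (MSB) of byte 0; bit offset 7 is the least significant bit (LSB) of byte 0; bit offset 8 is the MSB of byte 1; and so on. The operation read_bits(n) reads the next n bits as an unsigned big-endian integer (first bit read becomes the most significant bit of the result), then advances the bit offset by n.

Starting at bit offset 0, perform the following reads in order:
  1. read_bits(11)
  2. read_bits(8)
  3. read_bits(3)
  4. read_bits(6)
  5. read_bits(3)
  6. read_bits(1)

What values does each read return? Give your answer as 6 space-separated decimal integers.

Answer: 1181 13 7 17 1 1

Derivation:
Read 1: bits[0:11] width=11 -> value=1181 (bin 10010011101); offset now 11 = byte 1 bit 3; 21 bits remain
Read 2: bits[11:19] width=8 -> value=13 (bin 00001101); offset now 19 = byte 2 bit 3; 13 bits remain
Read 3: bits[19:22] width=3 -> value=7 (bin 111); offset now 22 = byte 2 bit 6; 10 bits remain
Read 4: bits[22:28] width=6 -> value=17 (bin 010001); offset now 28 = byte 3 bit 4; 4 bits remain
Read 5: bits[28:31] width=3 -> value=1 (bin 001); offset now 31 = byte 3 bit 7; 1 bits remain
Read 6: bits[31:32] width=1 -> value=1 (bin 1); offset now 32 = byte 4 bit 0; 0 bits remain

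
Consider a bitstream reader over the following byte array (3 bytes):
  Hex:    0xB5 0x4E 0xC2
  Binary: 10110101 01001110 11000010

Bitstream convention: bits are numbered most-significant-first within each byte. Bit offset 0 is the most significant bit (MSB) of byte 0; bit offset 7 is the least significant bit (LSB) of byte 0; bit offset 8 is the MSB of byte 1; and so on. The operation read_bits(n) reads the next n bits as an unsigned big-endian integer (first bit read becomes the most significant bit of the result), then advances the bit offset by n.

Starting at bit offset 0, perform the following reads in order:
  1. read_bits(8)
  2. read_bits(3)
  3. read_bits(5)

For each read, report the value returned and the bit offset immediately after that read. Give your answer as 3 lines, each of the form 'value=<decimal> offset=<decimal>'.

Read 1: bits[0:8] width=8 -> value=181 (bin 10110101); offset now 8 = byte 1 bit 0; 16 bits remain
Read 2: bits[8:11] width=3 -> value=2 (bin 010); offset now 11 = byte 1 bit 3; 13 bits remain
Read 3: bits[11:16] width=5 -> value=14 (bin 01110); offset now 16 = byte 2 bit 0; 8 bits remain

Answer: value=181 offset=8
value=2 offset=11
value=14 offset=16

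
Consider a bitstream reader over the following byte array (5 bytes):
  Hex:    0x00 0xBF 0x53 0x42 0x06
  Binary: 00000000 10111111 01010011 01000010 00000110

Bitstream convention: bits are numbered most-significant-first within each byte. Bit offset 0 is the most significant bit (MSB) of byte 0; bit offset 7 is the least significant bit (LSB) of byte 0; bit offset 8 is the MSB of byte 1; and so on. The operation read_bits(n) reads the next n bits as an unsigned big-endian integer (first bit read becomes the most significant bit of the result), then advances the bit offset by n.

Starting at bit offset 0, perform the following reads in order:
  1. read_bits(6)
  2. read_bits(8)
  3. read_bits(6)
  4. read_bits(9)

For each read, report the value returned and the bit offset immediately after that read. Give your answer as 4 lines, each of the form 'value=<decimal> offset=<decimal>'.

Read 1: bits[0:6] width=6 -> value=0 (bin 000000); offset now 6 = byte 0 bit 6; 34 bits remain
Read 2: bits[6:14] width=8 -> value=47 (bin 00101111); offset now 14 = byte 1 bit 6; 26 bits remain
Read 3: bits[14:20] width=6 -> value=53 (bin 110101); offset now 20 = byte 2 bit 4; 20 bits remain
Read 4: bits[20:29] width=9 -> value=104 (bin 001101000); offset now 29 = byte 3 bit 5; 11 bits remain

Answer: value=0 offset=6
value=47 offset=14
value=53 offset=20
value=104 offset=29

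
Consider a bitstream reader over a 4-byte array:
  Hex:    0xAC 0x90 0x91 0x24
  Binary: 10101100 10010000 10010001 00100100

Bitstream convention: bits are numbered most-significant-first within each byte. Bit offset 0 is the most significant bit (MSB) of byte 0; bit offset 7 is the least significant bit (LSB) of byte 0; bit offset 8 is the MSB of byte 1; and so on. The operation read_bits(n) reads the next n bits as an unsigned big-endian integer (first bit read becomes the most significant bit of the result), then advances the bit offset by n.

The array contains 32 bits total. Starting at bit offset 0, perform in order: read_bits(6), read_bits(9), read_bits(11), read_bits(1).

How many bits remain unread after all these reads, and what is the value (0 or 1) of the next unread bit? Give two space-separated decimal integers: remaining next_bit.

Answer: 5 0

Derivation:
Read 1: bits[0:6] width=6 -> value=43 (bin 101011); offset now 6 = byte 0 bit 6; 26 bits remain
Read 2: bits[6:15] width=9 -> value=72 (bin 001001000); offset now 15 = byte 1 bit 7; 17 bits remain
Read 3: bits[15:26] width=11 -> value=580 (bin 01001000100); offset now 26 = byte 3 bit 2; 6 bits remain
Read 4: bits[26:27] width=1 -> value=1 (bin 1); offset now 27 = byte 3 bit 3; 5 bits remain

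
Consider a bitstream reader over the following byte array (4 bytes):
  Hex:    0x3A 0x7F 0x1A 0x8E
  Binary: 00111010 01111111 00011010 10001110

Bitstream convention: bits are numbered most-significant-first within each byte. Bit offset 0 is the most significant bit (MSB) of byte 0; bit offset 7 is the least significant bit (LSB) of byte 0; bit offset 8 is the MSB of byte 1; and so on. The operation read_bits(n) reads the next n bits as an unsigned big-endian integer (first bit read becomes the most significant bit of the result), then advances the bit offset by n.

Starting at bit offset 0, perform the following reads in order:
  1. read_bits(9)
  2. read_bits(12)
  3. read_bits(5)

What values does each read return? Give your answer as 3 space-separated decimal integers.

Read 1: bits[0:9] width=9 -> value=116 (bin 001110100); offset now 9 = byte 1 bit 1; 23 bits remain
Read 2: bits[9:21] width=12 -> value=4067 (bin 111111100011); offset now 21 = byte 2 bit 5; 11 bits remain
Read 3: bits[21:26] width=5 -> value=10 (bin 01010); offset now 26 = byte 3 bit 2; 6 bits remain

Answer: 116 4067 10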